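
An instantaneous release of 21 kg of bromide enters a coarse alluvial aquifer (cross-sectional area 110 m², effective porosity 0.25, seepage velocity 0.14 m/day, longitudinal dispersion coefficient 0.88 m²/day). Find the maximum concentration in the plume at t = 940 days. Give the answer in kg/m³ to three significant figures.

0.00749 kg/m³

The peak of an instantaneous 1D plume sits at x = vt; there the Gaussian factor is 1 and C_max = M/(n_e·A·√(4πDt)), where n_e·A is the pore area the mass is dissolved in.
√(4πDt) = √(4π × 0.88 × 940) = 102.0 m, so C_max = 21/(0.25 × 110 × 102.0) = 0.00749 kg/m³.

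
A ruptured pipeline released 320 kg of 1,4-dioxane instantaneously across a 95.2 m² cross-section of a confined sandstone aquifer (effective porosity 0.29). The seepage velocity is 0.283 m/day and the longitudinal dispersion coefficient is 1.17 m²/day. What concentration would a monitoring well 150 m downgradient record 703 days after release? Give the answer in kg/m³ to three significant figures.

For an instantaneous plane source, C(x,t) = M/(n_e·A·√(4πDt)) · exp(−(x−vt)²/(4Dt)), with n_e·A the pore (flow) area.
Plume center vt = 0.283 × 703 = 198.949 m, so the well at 150 m is 48.949 m upgradient of the peak.
√(4πDt) = 101.7 m, giving peak height M/(n_e·A·√(4πDt)) = 320/(0.29 × 95.2 × 101.7) = 0.1140 kg/m³.
(x−vt)²/(4Dt) = (-48.949)²/(4 × 1.17 × 703) = 0.7283; exp(−0.7283) = 0.4827.
C = 0.1140 × 0.4827 = 0.0550 kg/m³.

0.0550 kg/m³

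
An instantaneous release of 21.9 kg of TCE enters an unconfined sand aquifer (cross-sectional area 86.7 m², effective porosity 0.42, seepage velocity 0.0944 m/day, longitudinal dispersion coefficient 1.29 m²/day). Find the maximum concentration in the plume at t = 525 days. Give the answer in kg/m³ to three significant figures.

0.00652 kg/m³

The peak of an instantaneous 1D plume sits at x = vt; there the Gaussian factor is 1 and C_max = M/(n_e·A·√(4πDt)), where n_e·A is the pore area the mass is dissolved in.
√(4πDt) = √(4π × 1.29 × 525) = 92.25 m, so C_max = 21.9/(0.42 × 86.7 × 92.25) = 0.00652 kg/m³.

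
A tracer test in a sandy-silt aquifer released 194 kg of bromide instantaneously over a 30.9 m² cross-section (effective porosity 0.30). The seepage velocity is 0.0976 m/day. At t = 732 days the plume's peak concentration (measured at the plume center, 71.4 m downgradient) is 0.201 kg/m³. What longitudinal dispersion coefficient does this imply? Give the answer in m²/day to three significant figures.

At the plume center C_max = M/(n_e·A·√(4πDt)), so D = M²/(4πt·(n_e·A·C_max)²).
n_e·A·C_max = 0.30 × 30.9 × 0.201 = 1.863 kg/m.
D = 194²/(4π × 732 × 1.863²) = 1.18 m²/day.

1.18 m²/day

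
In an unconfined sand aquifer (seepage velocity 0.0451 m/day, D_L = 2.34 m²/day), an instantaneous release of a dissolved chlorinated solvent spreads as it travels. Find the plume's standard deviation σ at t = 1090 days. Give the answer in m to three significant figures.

Dispersive spreading gives a Gaussian with σ² = 2Dt; advection only shifts the center.
σ = √(2 × 2.34 × 1090) = 71.4 m.

71.4 m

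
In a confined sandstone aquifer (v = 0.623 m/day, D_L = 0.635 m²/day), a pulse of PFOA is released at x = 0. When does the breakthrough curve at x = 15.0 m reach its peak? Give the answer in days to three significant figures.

For the 1D instantaneous-source solution, setting ∂C/∂t = 0 at fixed x gives v²t² + 2Dt − x² = 0, so t = (√(D² + v²x²) − D)/v².
√(D² + v²x²) = √(0.635² + 0.623² × 15.0²) = 9.367; v² = 0.388129.
t = (9.367 − 0.635)/0.388129 = 22.5 days (vs. the pure-advection estimate x/v = 24.1 d).

22.5 days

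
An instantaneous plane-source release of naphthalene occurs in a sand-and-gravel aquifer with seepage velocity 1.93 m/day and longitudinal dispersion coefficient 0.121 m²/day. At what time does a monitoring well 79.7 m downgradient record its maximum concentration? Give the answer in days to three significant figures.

For the 1D instantaneous-source solution, setting ∂C/∂t = 0 at fixed x gives v²t² + 2Dt − x² = 0, so t = (√(D² + v²x²) − D)/v².
√(D² + v²x²) = √(0.121² + 1.93² × 79.7²) = 153.8; v² = 3.7249.
t = (153.8 − 0.121)/3.7249 = 41.3 days (vs. the pure-advection estimate x/v = 41.3 d).

41.3 days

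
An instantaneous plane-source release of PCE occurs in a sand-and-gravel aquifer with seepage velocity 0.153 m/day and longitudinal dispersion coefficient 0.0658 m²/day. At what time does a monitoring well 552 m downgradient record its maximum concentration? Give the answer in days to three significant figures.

3610 days

For the 1D instantaneous-source solution, setting ∂C/∂t = 0 at fixed x gives v²t² + 2Dt − x² = 0, so t = (√(D² + v²x²) − D)/v².
√(D² + v²x²) = √(0.0658² + 0.153² × 552²) = 84.46; v² = 0.023409.
t = (84.46 − 0.0658)/0.023409 = 3610 days (vs. the pure-advection estimate x/v = 3610 d).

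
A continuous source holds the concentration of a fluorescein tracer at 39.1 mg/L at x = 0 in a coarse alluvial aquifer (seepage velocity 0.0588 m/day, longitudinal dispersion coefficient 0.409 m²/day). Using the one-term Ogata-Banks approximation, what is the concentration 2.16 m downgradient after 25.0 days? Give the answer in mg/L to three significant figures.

17.2 mg/L

For a continuous step input, C/C₀ ≈ ½·erfc((x−vt)/(2√(Dt))).
vt = 0.0588 × 25.0 = 1.47 m and 2√(Dt) = 2√(0.409 × 25.0) = 6.395 m.
Argument (x−vt)/(2√(Dt)) = (2.16 − 1.47)/6.395 = 0.1079; ½·erfc(0.1079) = 0.4394.
C = 39.1 × 0.4394 = 17.2 mg/L.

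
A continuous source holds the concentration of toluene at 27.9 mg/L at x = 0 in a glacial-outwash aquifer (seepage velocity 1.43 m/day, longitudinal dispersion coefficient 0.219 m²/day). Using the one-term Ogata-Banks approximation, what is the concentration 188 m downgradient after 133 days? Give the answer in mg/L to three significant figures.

17.1 mg/L

For a continuous step input, C/C₀ ≈ ½·erfc((x−vt)/(2√(Dt))).
vt = 1.43 × 133 = 190.19 m and 2√(Dt) = 2√(0.219 × 133) = 10.79 m.
Argument (x−vt)/(2√(Dt)) = (188 − 190.19)/10.79 = -0.2030; ½·erfc(-0.2030) = 0.6130.
C = 27.9 × 0.6130 = 17.1 mg/L.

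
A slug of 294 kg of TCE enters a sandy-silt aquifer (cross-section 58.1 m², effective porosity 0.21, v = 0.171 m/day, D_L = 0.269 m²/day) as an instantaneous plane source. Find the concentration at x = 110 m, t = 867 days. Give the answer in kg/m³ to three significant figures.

For an instantaneous plane source, C(x,t) = M/(n_e·A·√(4πDt)) · exp(−(x−vt)²/(4Dt)), with n_e·A the pore (flow) area.
Plume center vt = 0.171 × 867 = 148.257 m, so the well at 110 m is 38.257 m upgradient of the peak.
√(4πDt) = 54.14 m, giving peak height M/(n_e·A·√(4πDt)) = 294/(0.21 × 58.1 × 54.14) = 0.4451 kg/m³.
(x−vt)²/(4Dt) = (-38.257)²/(4 × 0.269 × 867) = 1.569; exp(−1.569) = 0.2083.
C = 0.4451 × 0.2083 = 0.0927 kg/m³.

0.0927 kg/m³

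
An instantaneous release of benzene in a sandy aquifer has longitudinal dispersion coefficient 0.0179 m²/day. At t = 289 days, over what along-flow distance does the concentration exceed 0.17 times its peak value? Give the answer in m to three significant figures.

12.1 m

The plume is Gaussian with σ = √(2Dt) = √(2 × 0.0179 × 289) = 3.217 m.
C/C_peak = exp(−Δx²/(2σ²)) = 0.17 ⇒ Δx = σ·√(−2 ln 0.17) = 3.217 × 1.883 = 6.058 m.
Width = 2Δx = 12.1 m.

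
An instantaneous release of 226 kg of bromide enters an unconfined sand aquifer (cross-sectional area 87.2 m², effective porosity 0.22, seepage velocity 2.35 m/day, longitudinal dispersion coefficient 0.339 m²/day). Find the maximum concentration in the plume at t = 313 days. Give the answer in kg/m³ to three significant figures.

The peak of an instantaneous 1D plume sits at x = vt; there the Gaussian factor is 1 and C_max = M/(n_e·A·√(4πDt)), where n_e·A is the pore area the mass is dissolved in.
√(4πDt) = √(4π × 0.339 × 313) = 36.52 m, so C_max = 226/(0.22 × 87.2 × 36.52) = 0.323 kg/m³.

0.323 kg/m³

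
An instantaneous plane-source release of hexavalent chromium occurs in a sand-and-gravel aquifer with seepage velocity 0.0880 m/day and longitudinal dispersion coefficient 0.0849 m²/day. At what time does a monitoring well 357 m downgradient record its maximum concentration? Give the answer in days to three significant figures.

4050 days

For the 1D instantaneous-source solution, setting ∂C/∂t = 0 at fixed x gives v²t² + 2Dt − x² = 0, so t = (√(D² + v²x²) − D)/v².
√(D² + v²x²) = √(0.0849² + 0.0880² × 357²) = 31.42; v² = 0.007744.
t = (31.42 − 0.0849)/0.007744 = 4050 days (vs. the pure-advection estimate x/v = 4060 d).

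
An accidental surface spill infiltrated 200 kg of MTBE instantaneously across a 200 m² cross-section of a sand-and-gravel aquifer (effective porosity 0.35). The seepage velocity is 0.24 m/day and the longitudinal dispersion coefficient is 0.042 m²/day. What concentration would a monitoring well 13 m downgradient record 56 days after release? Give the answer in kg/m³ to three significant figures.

0.515 kg/m³

For an instantaneous plane source, C(x,t) = M/(n_e·A·√(4πDt)) · exp(−(x−vt)²/(4Dt)), with n_e·A the pore (flow) area.
Plume center vt = 0.24 × 56 = 13.44 m, so the well at 13 m is 0.44 m upgradient of the peak.
√(4πDt) = 5.437 m, giving peak height M/(n_e·A·√(4πDt)) = 200/(0.35 × 200 × 5.437) = 0.5255 kg/m³.
(x−vt)²/(4Dt) = (-0.44)²/(4 × 0.042 × 56) = 0.02058; exp(−0.02058) = 0.9796.
C = 0.5255 × 0.9796 = 0.515 kg/m³.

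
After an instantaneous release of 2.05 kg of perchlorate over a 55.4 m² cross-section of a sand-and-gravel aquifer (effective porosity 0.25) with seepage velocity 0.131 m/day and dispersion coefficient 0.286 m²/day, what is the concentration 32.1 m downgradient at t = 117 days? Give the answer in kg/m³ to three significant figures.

For an instantaneous plane source, C(x,t) = M/(n_e·A·√(4πDt)) · exp(−(x−vt)²/(4Dt)), with n_e·A the pore (flow) area.
Plume center vt = 0.131 × 117 = 15.327 m, so the well at 32.1 m is 16.773 m downgradient of the peak.
√(4πDt) = 20.51 m, giving peak height M/(n_e·A·√(4πDt)) = 2.05/(0.25 × 55.4 × 20.51) = 0.007217 kg/m³.
(x−vt)²/(4Dt) = (16.773)²/(4 × 0.286 × 117) = 2.102; exp(−2.102) = 0.1222.
C = 0.007217 × 0.1222 = 0.000882 kg/m³.

0.000882 kg/m³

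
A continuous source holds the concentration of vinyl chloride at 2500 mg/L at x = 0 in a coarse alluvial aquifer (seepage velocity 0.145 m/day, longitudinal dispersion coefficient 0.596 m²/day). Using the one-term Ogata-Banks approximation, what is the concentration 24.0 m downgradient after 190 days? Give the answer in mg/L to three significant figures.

1480 mg/L

For a continuous step input, C/C₀ ≈ ½·erfc((x−vt)/(2√(Dt))).
vt = 0.145 × 190 = 27.55 m and 2√(Dt) = 2√(0.596 × 190) = 21.28 m.
Argument (x−vt)/(2√(Dt)) = (24.0 − 27.55)/21.28 = -0.1668; ½·erfc(-0.1668) = 0.5932.
C = 2500 × 0.5932 = 1480 mg/L.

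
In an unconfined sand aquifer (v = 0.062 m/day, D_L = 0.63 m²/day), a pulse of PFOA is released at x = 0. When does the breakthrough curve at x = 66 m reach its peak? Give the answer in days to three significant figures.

For the 1D instantaneous-source solution, setting ∂C/∂t = 0 at fixed x gives v²t² + 2Dt − x² = 0, so t = (√(D² + v²x²) − D)/v².
√(D² + v²x²) = √(0.63² + 0.062² × 66²) = 4.140; v² = 0.003844.
t = (4.140 − 0.63)/0.003844 = 913 days (vs. the pure-advection estimate x/v = 1060 d).

913 days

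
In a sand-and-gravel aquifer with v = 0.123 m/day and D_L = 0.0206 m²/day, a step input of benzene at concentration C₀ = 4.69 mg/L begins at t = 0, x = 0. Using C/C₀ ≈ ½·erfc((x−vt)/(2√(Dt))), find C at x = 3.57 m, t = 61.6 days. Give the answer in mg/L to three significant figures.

4.66 mg/L

For a continuous step input, C/C₀ ≈ ½·erfc((x−vt)/(2√(Dt))).
vt = 0.123 × 61.6 = 7.5768 m and 2√(Dt) = 2√(0.0206 × 61.6) = 2.253 m.
Argument (x−vt)/(2√(Dt)) = (3.57 − 7.5768)/2.253 = -1.778; ½·erfc(-1.778) = 0.9940.
C = 4.69 × 0.9940 = 4.66 mg/L.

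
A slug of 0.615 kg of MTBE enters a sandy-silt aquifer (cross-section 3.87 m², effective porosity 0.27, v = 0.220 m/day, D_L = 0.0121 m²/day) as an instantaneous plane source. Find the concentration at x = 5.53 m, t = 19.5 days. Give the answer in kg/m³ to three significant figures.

0.0670 kg/m³

For an instantaneous plane source, C(x,t) = M/(n_e·A·√(4πDt)) · exp(−(x−vt)²/(4Dt)), with n_e·A the pore (flow) area.
Plume center vt = 0.220 × 19.5 = 4.29 m, so the well at 5.53 m is 1.24 m downgradient of the peak.
√(4πDt) = 1.722 m, giving peak height M/(n_e·A·√(4πDt)) = 0.615/(0.27 × 3.87 × 1.722) = 0.3418 kg/m³.
(x−vt)²/(4Dt) = (1.24)²/(4 × 0.0121 × 19.5) = 1.629; exp(−1.629) = 0.1961.
C = 0.3418 × 0.1961 = 0.0670 kg/m³.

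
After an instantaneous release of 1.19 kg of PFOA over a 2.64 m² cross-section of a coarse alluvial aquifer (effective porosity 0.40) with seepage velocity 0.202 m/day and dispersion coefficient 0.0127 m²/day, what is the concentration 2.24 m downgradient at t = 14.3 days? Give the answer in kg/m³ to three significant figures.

For an instantaneous plane source, C(x,t) = M/(n_e·A·√(4πDt)) · exp(−(x−vt)²/(4Dt)), with n_e·A the pore (flow) area.
Plume center vt = 0.202 × 14.3 = 2.8886 m, so the well at 2.24 m is 0.6486 m upgradient of the peak.
√(4πDt) = 1.511 m, giving peak height M/(n_e·A·√(4πDt)) = 1.19/(0.40 × 2.64 × 1.511) = 0.7458 kg/m³.
(x−vt)²/(4Dt) = (-0.6486)²/(4 × 0.0127 × 14.3) = 0.5791; exp(−0.5791) = 0.5604.
C = 0.7458 × 0.5604 = 0.418 kg/m³.

0.418 kg/m³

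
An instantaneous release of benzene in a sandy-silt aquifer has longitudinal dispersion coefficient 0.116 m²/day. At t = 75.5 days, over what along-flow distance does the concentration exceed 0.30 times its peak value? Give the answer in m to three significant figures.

The plume is Gaussian with σ = √(2Dt) = √(2 × 0.116 × 75.5) = 4.185 m.
C/C_peak = exp(−Δx²/(2σ²)) = 0.30 ⇒ Δx = σ·√(−2 ln 0.30) = 4.185 × 1.552 = 6.495 m.
Width = 2Δx = 13.0 m.

13.0 m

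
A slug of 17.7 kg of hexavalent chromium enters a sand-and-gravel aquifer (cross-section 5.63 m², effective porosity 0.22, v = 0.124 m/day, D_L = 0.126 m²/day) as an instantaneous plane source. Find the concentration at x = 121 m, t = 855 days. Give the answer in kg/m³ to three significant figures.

For an instantaneous plane source, C(x,t) = M/(n_e·A·√(4πDt)) · exp(−(x−vt)²/(4Dt)), with n_e·A the pore (flow) area.
Plume center vt = 0.124 × 855 = 106.02 m, so the well at 121 m is 14.98 m downgradient of the peak.
√(4πDt) = 36.79 m, giving peak height M/(n_e·A·√(4πDt)) = 17.7/(0.22 × 5.63 × 36.79) = 0.3884 kg/m³.
(x−vt)²/(4Dt) = (14.98)²/(4 × 0.126 × 855) = 0.5207; exp(−0.5207) = 0.5941.
C = 0.3884 × 0.5941 = 0.231 kg/m³.

0.231 kg/m³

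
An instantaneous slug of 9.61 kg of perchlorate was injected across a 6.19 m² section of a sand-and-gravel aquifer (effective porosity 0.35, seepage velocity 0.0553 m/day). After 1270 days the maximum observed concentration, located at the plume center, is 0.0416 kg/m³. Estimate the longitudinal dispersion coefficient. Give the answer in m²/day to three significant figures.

0.712 m²/day

At the plume center C_max = M/(n_e·A·√(4πDt)), so D = M²/(4πt·(n_e·A·C_max)²).
n_e·A·C_max = 0.35 × 6.19 × 0.0416 = 0.09013 kg/m.
D = 9.61²/(4π × 1270 × 0.09013²) = 0.712 m²/day.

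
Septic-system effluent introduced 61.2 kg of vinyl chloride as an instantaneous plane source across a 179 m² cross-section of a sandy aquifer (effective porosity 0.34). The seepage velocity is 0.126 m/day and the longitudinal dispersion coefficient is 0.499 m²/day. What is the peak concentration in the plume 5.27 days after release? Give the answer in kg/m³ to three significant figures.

The peak of an instantaneous 1D plume sits at x = vt; there the Gaussian factor is 1 and C_max = M/(n_e·A·√(4πDt)), where n_e·A is the pore area the mass is dissolved in.
√(4πDt) = √(4π × 0.499 × 5.27) = 5.749 m, so C_max = 61.2/(0.34 × 179 × 5.749) = 0.175 kg/m³.

0.175 kg/m³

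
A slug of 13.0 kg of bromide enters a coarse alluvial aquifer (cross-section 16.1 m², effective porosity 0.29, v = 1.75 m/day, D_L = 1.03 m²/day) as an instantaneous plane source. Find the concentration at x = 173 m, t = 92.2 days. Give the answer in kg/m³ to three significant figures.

0.0564 kg/m³

For an instantaneous plane source, C(x,t) = M/(n_e·A·√(4πDt)) · exp(−(x−vt)²/(4Dt)), with n_e·A the pore (flow) area.
Plume center vt = 1.75 × 92.2 = 161.35 m, so the well at 173 m is 11.65 m downgradient of the peak.
√(4πDt) = 34.55 m, giving peak height M/(n_e·A·√(4πDt)) = 13.0/(0.29 × 16.1 × 34.55) = 0.08059 kg/m³.
(x−vt)²/(4Dt) = (11.65)²/(4 × 1.03 × 92.2) = 0.3573; exp(−0.3573) = 0.6996.
C = 0.08059 × 0.6996 = 0.0564 kg/m³.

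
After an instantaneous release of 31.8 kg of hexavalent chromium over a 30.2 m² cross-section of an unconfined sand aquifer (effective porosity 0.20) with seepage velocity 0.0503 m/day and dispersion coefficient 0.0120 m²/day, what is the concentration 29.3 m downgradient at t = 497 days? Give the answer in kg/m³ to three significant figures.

0.280 kg/m³

For an instantaneous plane source, C(x,t) = M/(n_e·A·√(4πDt)) · exp(−(x−vt)²/(4Dt)), with n_e·A the pore (flow) area.
Plume center vt = 0.0503 × 497 = 24.9991 m, so the well at 29.3 m is 4.3009 m downgradient of the peak.
√(4πDt) = 8.657 m, giving peak height M/(n_e·A·√(4πDt)) = 31.8/(0.20 × 30.2 × 8.657) = 0.6082 kg/m³.
(x−vt)²/(4Dt) = (4.3009)²/(4 × 0.0120 × 497) = 0.7754; exp(−0.7754) = 0.4605.
C = 0.6082 × 0.4605 = 0.280 kg/m³.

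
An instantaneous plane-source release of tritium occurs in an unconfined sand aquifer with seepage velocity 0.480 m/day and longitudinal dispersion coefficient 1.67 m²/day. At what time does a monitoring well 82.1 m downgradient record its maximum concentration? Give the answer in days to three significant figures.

164 days

For the 1D instantaneous-source solution, setting ∂C/∂t = 0 at fixed x gives v²t² + 2Dt − x² = 0, so t = (√(D² + v²x²) − D)/v².
√(D² + v²x²) = √(1.67² + 0.480² × 82.1²) = 39.44; v² = 0.2304.
t = (39.44 − 1.67)/0.2304 = 164 days (vs. the pure-advection estimate x/v = 171 d).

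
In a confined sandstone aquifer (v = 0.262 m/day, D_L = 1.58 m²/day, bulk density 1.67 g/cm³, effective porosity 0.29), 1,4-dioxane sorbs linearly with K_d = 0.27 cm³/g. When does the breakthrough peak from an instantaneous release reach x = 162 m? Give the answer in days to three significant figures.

1520 days

Retardation factor R = 1 + ρ_b·K_d/n = 1 + 1.67 × 0.27/0.29 = 2.555.
Sorption retards both mechanisms: v_R = v/R = 0.1025 m/day, D_R = D/R = 0.6184 m²/day.
Peak time from v_R²t² + 2D_R t − x² = 0: t = (√(D_R² + v_R²x²) − D_R)/v_R².
√(D_R² + v_R²x²) = √(0.6184² + 0.1025² × 162²) = 16.62; v_R² = 0.01051.
t = (16.62 − 0.6184)/0.01051 = 1520 days.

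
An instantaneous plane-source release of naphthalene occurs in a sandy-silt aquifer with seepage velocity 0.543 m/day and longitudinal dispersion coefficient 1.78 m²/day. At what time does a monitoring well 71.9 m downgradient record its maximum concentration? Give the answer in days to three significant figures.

For the 1D instantaneous-source solution, setting ∂C/∂t = 0 at fixed x gives v²t² + 2Dt − x² = 0, so t = (√(D² + v²x²) − D)/v².
√(D² + v²x²) = √(1.78² + 0.543² × 71.9²) = 39.08; v² = 0.294849.
t = (39.08 − 1.78)/0.294849 = 127 days (vs. the pure-advection estimate x/v = 132 d).

127 days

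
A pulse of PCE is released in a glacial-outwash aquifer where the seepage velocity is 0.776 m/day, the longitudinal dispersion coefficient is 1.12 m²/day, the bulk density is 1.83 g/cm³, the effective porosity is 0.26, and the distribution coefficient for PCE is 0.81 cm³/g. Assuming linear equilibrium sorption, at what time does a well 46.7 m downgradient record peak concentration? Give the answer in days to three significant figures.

Retardation factor R = 1 + ρ_b·K_d/n = 1 + 1.83 × 0.81/0.26 = 6.701.
Sorption retards both mechanisms: v_R = v/R = 0.1158 m/day, D_R = D/R = 0.1671 m²/day.
Peak time from v_R²t² + 2D_R t − x² = 0: t = (√(D_R² + v_R²x²) − D_R)/v_R².
√(D_R² + v_R²x²) = √(0.1671² + 0.1158² × 46.7²) = 5.410; v_R² = 0.01341.
t = (5.410 − 0.1671)/0.01341 = 391 days.

391 days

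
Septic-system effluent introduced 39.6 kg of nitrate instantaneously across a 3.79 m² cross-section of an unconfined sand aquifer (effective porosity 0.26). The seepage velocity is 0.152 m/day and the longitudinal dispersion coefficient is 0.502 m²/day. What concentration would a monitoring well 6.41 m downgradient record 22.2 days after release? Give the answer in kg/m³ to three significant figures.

2.76 kg/m³

For an instantaneous plane source, C(x,t) = M/(n_e·A·√(4πDt)) · exp(−(x−vt)²/(4Dt)), with n_e·A the pore (flow) area.
Plume center vt = 0.152 × 22.2 = 3.3744 m, so the well at 6.41 m is 3.0356 m downgradient of the peak.
√(4πDt) = 11.83 m, giving peak height M/(n_e·A·√(4πDt)) = 39.6/(0.26 × 3.79 × 11.83) = 3.397 kg/m³.
(x−vt)²/(4Dt) = (3.0356)²/(4 × 0.502 × 22.2) = 0.2067; exp(−0.2067) = 0.8133.
C = 3.397 × 0.8133 = 2.76 kg/m³.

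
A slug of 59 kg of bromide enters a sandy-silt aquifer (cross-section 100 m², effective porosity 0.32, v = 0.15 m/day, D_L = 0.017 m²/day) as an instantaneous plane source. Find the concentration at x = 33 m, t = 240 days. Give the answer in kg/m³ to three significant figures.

0.148 kg/m³

For an instantaneous plane source, C(x,t) = M/(n_e·A·√(4πDt)) · exp(−(x−vt)²/(4Dt)), with n_e·A the pore (flow) area.
Plume center vt = 0.15 × 240 = 36 m, so the well at 33 m is 3 m upgradient of the peak.
√(4πDt) = 7.160 m, giving peak height M/(n_e·A·√(4πDt)) = 59/(0.32 × 100 × 7.160) = 0.2575 kg/m³.
(x−vt)²/(4Dt) = (-3)²/(4 × 0.017 × 240) = 0.5515; exp(−0.5515) = 0.5761.
C = 0.2575 × 0.5761 = 0.148 kg/m³.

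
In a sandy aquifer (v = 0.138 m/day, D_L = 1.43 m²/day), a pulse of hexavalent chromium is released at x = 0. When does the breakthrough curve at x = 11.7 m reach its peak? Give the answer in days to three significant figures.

38.2 days

For the 1D instantaneous-source solution, setting ∂C/∂t = 0 at fixed x gives v²t² + 2Dt − x² = 0, so t = (√(D² + v²x²) − D)/v².
√(D² + v²x²) = √(1.43² + 0.138² × 11.7²) = 2.157; v² = 0.019044.
t = (2.157 − 1.43)/0.019044 = 38.2 days (vs. the pure-advection estimate x/v = 84.8 d).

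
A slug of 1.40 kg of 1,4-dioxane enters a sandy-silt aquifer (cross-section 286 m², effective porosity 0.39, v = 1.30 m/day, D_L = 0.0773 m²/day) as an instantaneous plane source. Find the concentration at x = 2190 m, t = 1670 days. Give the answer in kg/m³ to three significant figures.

0.000155 kg/m³

For an instantaneous plane source, C(x,t) = M/(n_e·A·√(4πDt)) · exp(−(x−vt)²/(4Dt)), with n_e·A the pore (flow) area.
Plume center vt = 1.30 × 1670 = 2171 m, so the well at 2190 m is 19 m downgradient of the peak.
√(4πDt) = 40.28 m, giving peak height M/(n_e·A·√(4πDt)) = 1.40/(0.39 × 286 × 40.28) = 0.0003116 kg/m³.
(x−vt)²/(4Dt) = (19)²/(4 × 0.0773 × 1670) = 0.6991; exp(−0.6991) = 0.4970.
C = 0.0003116 × 0.4970 = 0.000155 kg/m³.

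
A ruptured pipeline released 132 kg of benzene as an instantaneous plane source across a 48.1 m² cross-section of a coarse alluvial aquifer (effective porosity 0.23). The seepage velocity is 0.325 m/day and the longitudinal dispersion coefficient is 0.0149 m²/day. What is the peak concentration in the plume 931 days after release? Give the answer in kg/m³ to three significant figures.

The peak of an instantaneous 1D plume sits at x = vt; there the Gaussian factor is 1 and C_max = M/(n_e·A·√(4πDt)), where n_e·A is the pore area the mass is dissolved in.
√(4πDt) = √(4π × 0.0149 × 931) = 13.20 m, so C_max = 132/(0.23 × 48.1 × 13.20) = 0.904 kg/m³.

0.904 kg/m³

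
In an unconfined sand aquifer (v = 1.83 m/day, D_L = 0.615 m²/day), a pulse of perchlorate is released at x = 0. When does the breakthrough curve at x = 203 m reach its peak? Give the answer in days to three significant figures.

111 days

For the 1D instantaneous-source solution, setting ∂C/∂t = 0 at fixed x gives v²t² + 2Dt − x² = 0, so t = (√(D² + v²x²) − D)/v².
√(D² + v²x²) = √(0.615² + 1.83² × 203²) = 371.5; v² = 3.3489.
t = (371.5 − 0.615)/3.3489 = 111 days (vs. the pure-advection estimate x/v = 111 d).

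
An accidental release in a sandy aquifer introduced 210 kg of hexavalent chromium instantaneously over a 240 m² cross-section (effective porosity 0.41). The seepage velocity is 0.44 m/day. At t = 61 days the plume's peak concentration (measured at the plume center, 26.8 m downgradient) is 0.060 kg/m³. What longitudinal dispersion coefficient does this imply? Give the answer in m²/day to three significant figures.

At the plume center C_max = M/(n_e·A·√(4πDt)), so D = M²/(4πt·(n_e·A·C_max)²).
n_e·A·C_max = 0.41 × 240 × 0.060 = 5.904 kg/m.
D = 210²/(4π × 61 × 5.904²) = 1.65 m²/day.

1.65 m²/day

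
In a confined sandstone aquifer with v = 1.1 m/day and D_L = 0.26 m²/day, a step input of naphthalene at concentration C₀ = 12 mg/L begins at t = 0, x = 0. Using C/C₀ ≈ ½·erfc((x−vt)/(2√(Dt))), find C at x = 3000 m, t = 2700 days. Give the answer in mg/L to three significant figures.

For a continuous step input, C/C₀ ≈ ½·erfc((x−vt)/(2√(Dt))).
vt = 1.1 × 2700 = 2970 m and 2√(Dt) = 2√(0.26 × 2700) = 52.99 m.
Argument (x−vt)/(2√(Dt)) = (3000 − 2970)/52.99 = 0.5661; ½·erfc(0.5661) = 0.2117.
C = 12 × 0.2117 = 2.54 mg/L.

2.54 mg/L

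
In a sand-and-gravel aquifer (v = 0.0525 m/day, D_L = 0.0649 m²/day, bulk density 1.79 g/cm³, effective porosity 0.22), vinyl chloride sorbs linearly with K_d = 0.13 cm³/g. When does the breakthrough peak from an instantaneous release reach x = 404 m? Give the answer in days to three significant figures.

Retardation factor R = 1 + ρ_b·K_d/n = 1 + 1.79 × 0.13/0.22 = 2.058.
Sorption retards both mechanisms: v_R = v/R = 0.02551 m/day, D_R = D/R = 0.03154 m²/day.
Peak time from v_R²t² + 2D_R t − x² = 0: t = (√(D_R² + v_R²x²) − D_R)/v_R².
√(D_R² + v_R²x²) = √(0.03154² + 0.02551² × 404²) = 10.31; v_R² = 0.0006508.
t = (10.31 − 0.03154)/0.0006508 = 15800 days.

15800 days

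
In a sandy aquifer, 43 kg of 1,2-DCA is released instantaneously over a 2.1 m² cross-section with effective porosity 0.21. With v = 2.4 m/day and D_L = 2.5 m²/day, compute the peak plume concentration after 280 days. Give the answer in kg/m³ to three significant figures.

The peak of an instantaneous 1D plume sits at x = vt; there the Gaussian factor is 1 and C_max = M/(n_e·A·√(4πDt)), where n_e·A is the pore area the mass is dissolved in.
√(4πDt) = √(4π × 2.5 × 280) = 93.79 m, so C_max = 43/(0.21 × 2.1 × 93.79) = 1.04 kg/m³.

1.04 kg/m³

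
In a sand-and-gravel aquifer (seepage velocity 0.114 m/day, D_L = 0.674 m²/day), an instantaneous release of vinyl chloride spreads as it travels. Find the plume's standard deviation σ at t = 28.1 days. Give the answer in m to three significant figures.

6.15 m

Dispersive spreading gives a Gaussian with σ² = 2Dt; advection only shifts the center.
σ = √(2 × 0.674 × 28.1) = 6.15 m.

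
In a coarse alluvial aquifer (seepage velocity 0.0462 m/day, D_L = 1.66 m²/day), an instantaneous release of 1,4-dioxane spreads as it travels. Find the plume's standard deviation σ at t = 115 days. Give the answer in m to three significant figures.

Dispersive spreading gives a Gaussian with σ² = 2Dt; advection only shifts the center.
σ = √(2 × 1.66 × 115) = 19.5 m.

19.5 m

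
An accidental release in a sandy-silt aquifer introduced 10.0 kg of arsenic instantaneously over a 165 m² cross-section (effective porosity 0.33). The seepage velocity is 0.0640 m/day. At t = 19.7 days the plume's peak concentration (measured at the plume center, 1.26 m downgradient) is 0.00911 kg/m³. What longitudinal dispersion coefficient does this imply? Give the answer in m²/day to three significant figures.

1.64 m²/day

At the plume center C_max = M/(n_e·A·√(4πDt)), so D = M²/(4πt·(n_e·A·C_max)²).
n_e·A·C_max = 0.33 × 165 × 0.00911 = 0.4960 kg/m.
D = 10.0²/(4π × 19.7 × 0.4960²) = 1.64 m²/day.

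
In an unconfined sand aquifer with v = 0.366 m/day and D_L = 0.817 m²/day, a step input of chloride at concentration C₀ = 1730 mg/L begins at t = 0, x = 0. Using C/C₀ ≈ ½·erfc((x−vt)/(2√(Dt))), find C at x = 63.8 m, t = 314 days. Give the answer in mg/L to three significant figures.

1710 mg/L

For a continuous step input, C/C₀ ≈ ½·erfc((x−vt)/(2√(Dt))).
vt = 0.366 × 314 = 114.924 m and 2√(Dt) = 2√(0.817 × 314) = 32.03 m.
Argument (x−vt)/(2√(Dt)) = (63.8 − 114.924)/32.03 = -1.596; ½·erfc(-1.596) = 0.9880.
C = 1730 × 0.9880 = 1710 mg/L.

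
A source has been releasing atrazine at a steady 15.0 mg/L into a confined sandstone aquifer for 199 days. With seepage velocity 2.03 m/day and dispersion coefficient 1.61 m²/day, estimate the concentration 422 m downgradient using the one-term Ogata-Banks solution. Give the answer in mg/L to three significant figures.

3.57 mg/L

For a continuous step input, C/C₀ ≈ ½·erfc((x−vt)/(2√(Dt))).
vt = 2.03 × 199 = 403.97 m and 2√(Dt) = 2√(1.61 × 199) = 35.80 m.
Argument (x−vt)/(2√(Dt)) = (422 − 403.97)/35.80 = 0.5036; ½·erfc(0.5036) = 0.2382.
C = 15.0 × 0.2382 = 3.57 mg/L.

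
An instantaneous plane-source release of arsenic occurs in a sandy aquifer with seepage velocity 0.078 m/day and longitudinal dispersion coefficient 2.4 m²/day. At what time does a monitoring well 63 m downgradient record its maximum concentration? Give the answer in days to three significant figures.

504 days

For the 1D instantaneous-source solution, setting ∂C/∂t = 0 at fixed x gives v²t² + 2Dt − x² = 0, so t = (√(D² + v²x²) − D)/v².
√(D² + v²x²) = √(2.4² + 0.078² × 63²) = 5.469; v² = 0.006084.
t = (5.469 − 2.4)/0.006084 = 504 days (vs. the pure-advection estimate x/v = 808 d).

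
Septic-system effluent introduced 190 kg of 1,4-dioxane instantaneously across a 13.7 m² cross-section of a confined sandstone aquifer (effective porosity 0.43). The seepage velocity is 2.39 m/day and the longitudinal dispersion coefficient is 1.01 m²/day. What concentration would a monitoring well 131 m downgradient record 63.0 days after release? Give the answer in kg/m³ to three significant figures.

0.253 kg/m³

For an instantaneous plane source, C(x,t) = M/(n_e·A·√(4πDt)) · exp(−(x−vt)²/(4Dt)), with n_e·A the pore (flow) area.
Plume center vt = 2.39 × 63.0 = 150.57 m, so the well at 131 m is 19.57 m upgradient of the peak.
√(4πDt) = 28.28 m, giving peak height M/(n_e·A·√(4πDt)) = 190/(0.43 × 13.7 × 28.28) = 1.140 kg/m³.
(x−vt)²/(4Dt) = (-19.57)²/(4 × 1.01 × 63.0) = 1.505; exp(−1.505) = 0.2220.
C = 1.140 × 0.2220 = 0.253 kg/m³.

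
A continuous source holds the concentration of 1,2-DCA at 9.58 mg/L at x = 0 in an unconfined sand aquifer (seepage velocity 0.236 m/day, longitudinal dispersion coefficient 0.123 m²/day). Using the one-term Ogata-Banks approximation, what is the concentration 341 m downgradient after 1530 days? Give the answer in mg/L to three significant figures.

For a continuous step input, C/C₀ ≈ ½·erfc((x−vt)/(2√(Dt))).
vt = 0.236 × 1530 = 361.08 m and 2√(Dt) = 2√(0.123 × 1530) = 27.44 m.
Argument (x−vt)/(2√(Dt)) = (341 − 361.08)/27.44 = -0.7318; ½·erfc(-0.7318) = 0.8496.
C = 9.58 × 0.8496 = 8.14 mg/L.

8.14 mg/L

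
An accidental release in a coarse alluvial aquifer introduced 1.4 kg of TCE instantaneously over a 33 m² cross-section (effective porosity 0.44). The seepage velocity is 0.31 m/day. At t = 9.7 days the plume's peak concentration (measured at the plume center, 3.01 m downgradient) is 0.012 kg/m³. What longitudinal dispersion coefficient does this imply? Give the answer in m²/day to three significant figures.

At the plume center C_max = M/(n_e·A·√(4πDt)), so D = M²/(4πt·(n_e·A·C_max)²).
n_e·A·C_max = 0.44 × 33 × 0.012 = 0.1742 kg/m.
D = 1.4²/(4π × 9.7 × 0.1742²) = 0.530 m²/day.

0.530 m²/day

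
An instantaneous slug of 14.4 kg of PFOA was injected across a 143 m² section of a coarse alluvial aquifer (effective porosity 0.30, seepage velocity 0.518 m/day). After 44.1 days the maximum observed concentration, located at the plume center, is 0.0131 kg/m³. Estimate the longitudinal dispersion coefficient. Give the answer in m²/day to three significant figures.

At the plume center C_max = M/(n_e·A·√(4πDt)), so D = M²/(4πt·(n_e·A·C_max)²).
n_e·A·C_max = 0.30 × 143 × 0.0131 = 0.5620 kg/m.
D = 14.4²/(4π × 44.1 × 0.5620²) = 1.18 m²/day.

1.18 m²/day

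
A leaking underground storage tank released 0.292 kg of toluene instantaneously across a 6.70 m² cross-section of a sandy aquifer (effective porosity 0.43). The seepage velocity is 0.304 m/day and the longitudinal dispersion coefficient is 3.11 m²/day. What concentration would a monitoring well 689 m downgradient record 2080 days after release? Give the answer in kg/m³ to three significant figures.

For an instantaneous plane source, C(x,t) = M/(n_e·A·√(4πDt)) · exp(−(x−vt)²/(4Dt)), with n_e·A the pore (flow) area.
Plume center vt = 0.304 × 2080 = 632.32 m, so the well at 689 m is 56.68 m downgradient of the peak.
√(4πDt) = 285.1 m, giving peak height M/(n_e·A·√(4πDt)) = 0.292/(0.43 × 6.70 × 285.1) = 0.0003555 kg/m³.
(x−vt)²/(4Dt) = (56.68)²/(4 × 3.11 × 2080) = 0.1242; exp(−0.1242) = 0.8832.
C = 0.0003555 × 0.8832 = 0.000314 kg/m³.

0.000314 kg/m³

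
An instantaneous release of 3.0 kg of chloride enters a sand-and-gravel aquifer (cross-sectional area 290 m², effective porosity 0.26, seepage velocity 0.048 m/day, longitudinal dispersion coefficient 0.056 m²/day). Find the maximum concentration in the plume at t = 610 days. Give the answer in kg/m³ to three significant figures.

0.00192 kg/m³

The peak of an instantaneous 1D plume sits at x = vt; there the Gaussian factor is 1 and C_max = M/(n_e·A·√(4πDt)), where n_e·A is the pore area the mass is dissolved in.
√(4πDt) = √(4π × 0.056 × 610) = 20.72 m, so C_max = 3.0/(0.26 × 290 × 20.72) = 0.00192 kg/m³.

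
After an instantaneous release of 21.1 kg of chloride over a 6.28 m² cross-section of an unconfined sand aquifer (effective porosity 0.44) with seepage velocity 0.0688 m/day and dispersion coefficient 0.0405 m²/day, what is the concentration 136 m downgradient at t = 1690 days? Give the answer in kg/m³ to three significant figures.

0.0628 kg/m³

For an instantaneous plane source, C(x,t) = M/(n_e·A·√(4πDt)) · exp(−(x−vt)²/(4Dt)), with n_e·A the pore (flow) area.
Plume center vt = 0.0688 × 1690 = 116.272 m, so the well at 136 m is 19.728 m downgradient of the peak.
√(4πDt) = 29.33 m, giving peak height M/(n_e·A·√(4πDt)) = 21.1/(0.44 × 6.28 × 29.33) = 0.2604 kg/m³.
(x−vt)²/(4Dt) = (19.728)²/(4 × 0.0405 × 1690) = 1.422; exp(−1.422) = 0.2412.
C = 0.2604 × 0.2412 = 0.0628 kg/m³.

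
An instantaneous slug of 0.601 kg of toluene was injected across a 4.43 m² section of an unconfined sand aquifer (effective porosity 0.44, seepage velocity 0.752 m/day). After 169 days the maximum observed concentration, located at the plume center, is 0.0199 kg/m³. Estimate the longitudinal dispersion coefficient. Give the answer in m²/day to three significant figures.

At the plume center C_max = M/(n_e·A·√(4πDt)), so D = M²/(4πt·(n_e·A·C_max)²).
n_e·A·C_max = 0.44 × 4.43 × 0.0199 = 0.03879 kg/m.
D = 0.601²/(4π × 169 × 0.03879²) = 0.113 m²/day.

0.113 m²/day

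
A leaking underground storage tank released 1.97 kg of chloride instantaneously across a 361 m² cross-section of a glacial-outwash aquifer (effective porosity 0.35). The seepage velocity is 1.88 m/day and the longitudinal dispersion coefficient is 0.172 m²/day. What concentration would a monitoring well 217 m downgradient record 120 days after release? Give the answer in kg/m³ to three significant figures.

For an instantaneous plane source, C(x,t) = M/(n_e·A·√(4πDt)) · exp(−(x−vt)²/(4Dt)), with n_e·A the pore (flow) area.
Plume center vt = 1.88 × 120 = 225.6 m, so the well at 217 m is 8.6 m upgradient of the peak.
√(4πDt) = 16.10 m, giving peak height M/(n_e·A·√(4πDt)) = 1.97/(0.35 × 361 × 16.10) = 0.0009684 kg/m³.
(x−vt)²/(4Dt) = (-8.6)²/(4 × 0.172 × 120) = 0.8958; exp(−0.8958) = 0.4083.
C = 0.0009684 × 0.4083 = 0.000395 kg/m³.

0.000395 kg/m³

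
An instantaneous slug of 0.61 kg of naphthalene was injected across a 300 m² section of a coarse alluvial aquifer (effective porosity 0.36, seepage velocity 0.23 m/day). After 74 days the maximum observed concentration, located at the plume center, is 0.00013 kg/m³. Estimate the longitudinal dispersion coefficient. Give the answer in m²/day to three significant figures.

2.03 m²/day

At the plume center C_max = M/(n_e·A·√(4πDt)), so D = M²/(4πt·(n_e·A·C_max)²).
n_e·A·C_max = 0.36 × 300 × 0.00013 = 0.01404 kg/m.
D = 0.61²/(4π × 74 × 0.01404²) = 2.03 m²/day.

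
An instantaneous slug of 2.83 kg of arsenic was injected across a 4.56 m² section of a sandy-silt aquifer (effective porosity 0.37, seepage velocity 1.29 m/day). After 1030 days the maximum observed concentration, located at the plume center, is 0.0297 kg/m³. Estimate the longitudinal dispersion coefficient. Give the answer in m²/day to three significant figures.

At the plume center C_max = M/(n_e·A·√(4πDt)), so D = M²/(4πt·(n_e·A·C_max)²).
n_e·A·C_max = 0.37 × 4.56 × 0.0297 = 0.05011 kg/m.
D = 2.83²/(4π × 1030 × 0.05011²) = 0.246 m²/day.

0.246 m²/day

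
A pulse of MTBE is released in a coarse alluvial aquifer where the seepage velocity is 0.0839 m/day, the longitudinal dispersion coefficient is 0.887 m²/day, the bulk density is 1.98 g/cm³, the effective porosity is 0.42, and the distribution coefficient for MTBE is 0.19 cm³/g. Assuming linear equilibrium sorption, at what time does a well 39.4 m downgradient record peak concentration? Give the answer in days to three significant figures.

Retardation factor R = 1 + ρ_b·K_d/n = 1 + 1.98 × 0.19/0.42 = 1.896.
Sorption retards both mechanisms: v_R = v/R = 0.04425 m/day, D_R = D/R = 0.4678 m²/day.
Peak time from v_R²t² + 2D_R t − x² = 0: t = (√(D_R² + v_R²x²) − D_R)/v_R².
√(D_R² + v_R²x²) = √(0.4678² + 0.04425² × 39.4²) = 1.805; v_R² = 0.001958.
t = (1.805 − 0.4678)/0.001958 = 683 days.

683 days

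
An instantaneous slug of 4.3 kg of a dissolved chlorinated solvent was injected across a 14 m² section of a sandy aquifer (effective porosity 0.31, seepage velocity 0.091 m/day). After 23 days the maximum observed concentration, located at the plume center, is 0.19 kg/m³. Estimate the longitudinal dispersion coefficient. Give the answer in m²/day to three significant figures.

0.0941 m²/day

At the plume center C_max = M/(n_e·A·√(4πDt)), so D = M²/(4πt·(n_e·A·C_max)²).
n_e·A·C_max = 0.31 × 14 × 0.19 = 0.8246 kg/m.
D = 4.3²/(4π × 23 × 0.8246²) = 0.0941 m²/day.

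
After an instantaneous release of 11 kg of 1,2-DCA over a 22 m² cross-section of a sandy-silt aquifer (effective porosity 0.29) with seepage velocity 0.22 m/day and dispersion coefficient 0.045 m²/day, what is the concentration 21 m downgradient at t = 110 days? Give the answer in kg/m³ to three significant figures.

0.130 kg/m³

For an instantaneous plane source, C(x,t) = M/(n_e·A·√(4πDt)) · exp(−(x−vt)²/(4Dt)), with n_e·A the pore (flow) area.
Plume center vt = 0.22 × 110 = 24.2 m, so the well at 21 m is 3.2 m upgradient of the peak.
√(4πDt) = 7.887 m, giving peak height M/(n_e·A·√(4πDt)) = 11/(0.29 × 22 × 7.887) = 0.2186 kg/m³.
(x−vt)²/(4Dt) = (-3.2)²/(4 × 0.045 × 110) = 0.5172; exp(−0.5172) = 0.5962.
C = 0.2186 × 0.5962 = 0.130 kg/m³.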